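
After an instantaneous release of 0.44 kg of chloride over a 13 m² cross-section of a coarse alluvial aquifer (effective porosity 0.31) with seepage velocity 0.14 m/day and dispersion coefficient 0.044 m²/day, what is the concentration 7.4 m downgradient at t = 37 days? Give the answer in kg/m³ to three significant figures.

For an instantaneous plane source, C(x,t) = M/(n_e·A·√(4πDt)) · exp(−(x−vt)²/(4Dt)), with n_e·A the pore (flow) area.
Plume center vt = 0.14 × 37 = 5.18 m, so the well at 7.4 m is 2.22 m downgradient of the peak.
√(4πDt) = 4.523 m, giving peak height M/(n_e·A·√(4πDt)) = 0.44/(0.31 × 13 × 4.523) = 0.02414 kg/m³.
(x−vt)²/(4Dt) = (2.22)²/(4 × 0.044 × 37) = 0.7568; exp(−0.7568) = 0.4692.
C = 0.02414 × 0.4692 = 0.0113 kg/m³.

0.0113 kg/m³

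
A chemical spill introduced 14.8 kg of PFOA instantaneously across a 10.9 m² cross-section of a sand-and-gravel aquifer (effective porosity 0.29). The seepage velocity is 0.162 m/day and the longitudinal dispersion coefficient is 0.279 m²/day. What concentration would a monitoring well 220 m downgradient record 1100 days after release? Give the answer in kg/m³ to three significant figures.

For an instantaneous plane source, C(x,t) = M/(n_e·A·√(4πDt)) · exp(−(x−vt)²/(4Dt)), with n_e·A the pore (flow) area.
Plume center vt = 0.162 × 1100 = 178.2 m, so the well at 220 m is 41.8 m downgradient of the peak.
√(4πDt) = 62.10 m, giving peak height M/(n_e·A·√(4πDt)) = 14.8/(0.29 × 10.9 × 62.10) = 0.07540 kg/m³.
(x−vt)²/(4Dt) = (41.8)²/(4 × 0.279 × 1100) = 1.423; exp(−1.423) = 0.2410.
C = 0.07540 × 0.2410 = 0.0182 kg/m³.

0.0182 kg/m³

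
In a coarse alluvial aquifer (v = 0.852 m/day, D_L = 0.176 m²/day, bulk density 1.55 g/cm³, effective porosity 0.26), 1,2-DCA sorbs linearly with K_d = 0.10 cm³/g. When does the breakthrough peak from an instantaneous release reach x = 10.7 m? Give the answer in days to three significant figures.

19.7 days

Retardation factor R = 1 + ρ_b·K_d/n = 1 + 1.55 × 0.10/0.26 = 1.596.
Sorption retards both mechanisms: v_R = v/R = 0.5338 m/day, D_R = D/R = 0.1103 m²/day.
Peak time from v_R²t² + 2D_R t − x² = 0: t = (√(D_R² + v_R²x²) − D_R)/v_R².
√(D_R² + v_R²x²) = √(0.1103² + 0.5338² × 10.7²) = 5.713; v_R² = 0.2849.
t = (5.713 − 0.1103)/0.2849 = 19.7 days.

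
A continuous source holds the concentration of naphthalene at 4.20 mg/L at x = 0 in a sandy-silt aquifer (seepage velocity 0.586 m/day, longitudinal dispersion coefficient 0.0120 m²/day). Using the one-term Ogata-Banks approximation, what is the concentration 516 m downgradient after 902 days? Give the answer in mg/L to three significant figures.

For a continuous step input, C/C₀ ≈ ½·erfc((x−vt)/(2√(Dt))).
vt = 0.586 × 902 = 528.572 m and 2√(Dt) = 2√(0.0120 × 902) = 6.580 m.
Argument (x−vt)/(2√(Dt)) = (516 − 528.572)/6.580 = -1.911; ½·erfc(-1.911) = 0.9966.
C = 4.20 × 0.9966 = 4.19 mg/L.

4.19 mg/L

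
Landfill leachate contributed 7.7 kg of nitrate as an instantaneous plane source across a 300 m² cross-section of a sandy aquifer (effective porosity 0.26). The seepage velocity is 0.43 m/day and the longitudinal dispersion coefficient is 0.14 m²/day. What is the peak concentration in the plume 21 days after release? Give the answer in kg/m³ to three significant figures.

The peak of an instantaneous 1D plume sits at x = vt; there the Gaussian factor is 1 and C_max = M/(n_e·A·√(4πDt)), where n_e·A is the pore area the mass is dissolved in.
√(4πDt) = √(4π × 0.14 × 21) = 6.078 m, so C_max = 7.7/(0.26 × 300 × 6.078) = 0.0162 kg/m³.

0.0162 kg/m³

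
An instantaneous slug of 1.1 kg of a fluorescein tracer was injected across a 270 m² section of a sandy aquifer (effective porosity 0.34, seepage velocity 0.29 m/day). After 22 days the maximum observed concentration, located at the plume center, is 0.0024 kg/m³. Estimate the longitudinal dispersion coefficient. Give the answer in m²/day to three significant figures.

At the plume center C_max = M/(n_e·A·√(4πDt)), so D = M²/(4πt·(n_e·A·C_max)²).
n_e·A·C_max = 0.34 × 270 × 0.0024 = 0.2203 kg/m.
D = 1.1²/(4π × 22 × 0.2203²) = 0.0902 m²/day.

0.0902 m²/day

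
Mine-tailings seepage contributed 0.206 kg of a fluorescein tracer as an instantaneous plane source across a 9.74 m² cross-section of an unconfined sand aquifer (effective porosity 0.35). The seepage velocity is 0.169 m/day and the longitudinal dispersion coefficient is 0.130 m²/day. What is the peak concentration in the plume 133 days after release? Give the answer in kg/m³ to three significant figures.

The peak of an instantaneous 1D plume sits at x = vt; there the Gaussian factor is 1 and C_max = M/(n_e·A·√(4πDt)), where n_e·A is the pore area the mass is dissolved in.
√(4πDt) = √(4π × 0.130 × 133) = 14.74 m, so C_max = 0.206/(0.35 × 9.74 × 14.74) = 0.00410 kg/m³.

0.00410 kg/m³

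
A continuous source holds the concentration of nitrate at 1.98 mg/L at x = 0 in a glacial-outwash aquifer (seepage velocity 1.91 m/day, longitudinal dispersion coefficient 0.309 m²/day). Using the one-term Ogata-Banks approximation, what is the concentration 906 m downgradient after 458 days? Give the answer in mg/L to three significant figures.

For a continuous step input, C/C₀ ≈ ½·erfc((x−vt)/(2√(Dt))).
vt = 1.91 × 458 = 874.78 m and 2√(Dt) = 2√(0.309 × 458) = 23.79 m.
Argument (x−vt)/(2√(Dt)) = (906 − 874.78)/23.79 = 1.312; ½·erfc(1.312) = 0.03177.
C = 1.98 × 0.03177 = 0.0629 mg/L.

0.0629 mg/L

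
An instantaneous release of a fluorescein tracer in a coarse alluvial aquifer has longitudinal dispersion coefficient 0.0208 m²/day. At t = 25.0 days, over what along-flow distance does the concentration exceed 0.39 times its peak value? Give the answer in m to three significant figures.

2.80 m

The plume is Gaussian with σ = √(2Dt) = √(2 × 0.0208 × 25.0) = 1.020 m.
C/C_peak = exp(−Δx²/(2σ²)) = 0.39 ⇒ Δx = σ·√(−2 ln 0.39) = 1.020 × 1.372 = 1.399 m.
Width = 2Δx = 2.80 m.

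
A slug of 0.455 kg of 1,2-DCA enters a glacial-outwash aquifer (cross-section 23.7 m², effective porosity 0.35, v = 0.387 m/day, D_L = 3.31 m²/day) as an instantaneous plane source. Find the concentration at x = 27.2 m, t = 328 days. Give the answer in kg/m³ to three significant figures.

For an instantaneous plane source, C(x,t) = M/(n_e·A·√(4πDt)) · exp(−(x−vt)²/(4Dt)), with n_e·A the pore (flow) area.
Plume center vt = 0.387 × 328 = 126.936 m, so the well at 27.2 m is 99.736 m upgradient of the peak.
√(4πDt) = 116.8 m, giving peak height M/(n_e·A·√(4πDt)) = 0.455/(0.35 × 23.7 × 116.8) = 0.0004696 kg/m³.
(x−vt)²/(4Dt) = (-99.736)²/(4 × 3.31 × 328) = 2.291; exp(−2.291) = 0.1012.
C = 0.0004696 × 0.1012 = 4.75e-05 kg/m³.

4.75e-05 kg/m³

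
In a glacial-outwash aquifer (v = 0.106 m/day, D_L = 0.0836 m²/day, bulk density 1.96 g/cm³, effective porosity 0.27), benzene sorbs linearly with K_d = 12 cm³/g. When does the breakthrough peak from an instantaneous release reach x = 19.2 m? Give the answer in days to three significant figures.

Retardation factor R = 1 + ρ_b·K_d/n = 1 + 1.96 × 12/0.27 = 88.11.
Sorption retards both mechanisms: v_R = v/R = 0.001203 m/day, D_R = D/R = 0.0009488 m²/day.
Peak time from v_R²t² + 2D_R t − x² = 0: t = (√(D_R² + v_R²x²) − D_R)/v_R².
√(D_R² + v_R²x²) = √(0.0009488² + 0.001203² × 19.2²) = 0.02312; v_R² = 1.447e-06.
t = (0.02312 − 0.0009488)/1.447e-06 = 15300 days.

15300 days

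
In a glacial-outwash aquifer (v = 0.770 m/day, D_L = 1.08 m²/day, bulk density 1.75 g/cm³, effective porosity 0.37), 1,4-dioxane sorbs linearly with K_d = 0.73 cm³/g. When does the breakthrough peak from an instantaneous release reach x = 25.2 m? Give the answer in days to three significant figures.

138 days

Retardation factor R = 1 + ρ_b·K_d/n = 1 + 1.75 × 0.73/0.37 = 4.453.
Sorption retards both mechanisms: v_R = v/R = 0.1729 m/day, D_R = D/R = 0.2425 m²/day.
Peak time from v_R²t² + 2D_R t − x² = 0: t = (√(D_R² + v_R²x²) − D_R)/v_R².
√(D_R² + v_R²x²) = √(0.2425² + 0.1729² × 25.2²) = 4.364; v_R² = 0.02989.
t = (4.364 − 0.2425)/0.02989 = 138 days.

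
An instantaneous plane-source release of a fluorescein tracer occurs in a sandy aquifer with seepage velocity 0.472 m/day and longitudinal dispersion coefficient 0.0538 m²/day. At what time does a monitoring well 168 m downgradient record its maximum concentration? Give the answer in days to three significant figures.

For the 1D instantaneous-source solution, setting ∂C/∂t = 0 at fixed x gives v²t² + 2Dt − x² = 0, so t = (√(D² + v²x²) − D)/v².
√(D² + v²x²) = √(0.0538² + 0.472² × 168²) = 79.30; v² = 0.222784.
t = (79.30 − 0.0538)/0.222784 = 356 days (vs. the pure-advection estimate x/v = 356 d).

356 days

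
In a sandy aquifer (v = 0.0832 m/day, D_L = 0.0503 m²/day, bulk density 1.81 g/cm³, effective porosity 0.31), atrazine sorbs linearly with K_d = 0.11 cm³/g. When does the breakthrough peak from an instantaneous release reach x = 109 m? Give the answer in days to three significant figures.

2140 days

Retardation factor R = 1 + ρ_b·K_d/n = 1 + 1.81 × 0.11/0.31 = 1.642.
Sorption retards both mechanisms: v_R = v/R = 0.05067 m/day, D_R = D/R = 0.03063 m²/day.
Peak time from v_R²t² + 2D_R t − x² = 0: t = (√(D_R² + v_R²x²) − D_R)/v_R².
√(D_R² + v_R²x²) = √(0.03063² + 0.05067² × 109²) = 5.523; v_R² = 0.002567.
t = (5.523 − 0.03063)/0.002567 = 2140 days.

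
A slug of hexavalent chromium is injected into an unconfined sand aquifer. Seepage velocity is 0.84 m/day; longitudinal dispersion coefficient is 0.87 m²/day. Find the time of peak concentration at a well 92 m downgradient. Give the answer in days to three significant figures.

For the 1D instantaneous-source solution, setting ∂C/∂t = 0 at fixed x gives v²t² + 2Dt − x² = 0, so t = (√(D² + v²x²) − D)/v².
√(D² + v²x²) = √(0.87² + 0.84² × 92²) = 77.28; v² = 0.7056.
t = (77.28 − 0.87)/0.7056 = 108 days (vs. the pure-advection estimate x/v = 110 d).

108 days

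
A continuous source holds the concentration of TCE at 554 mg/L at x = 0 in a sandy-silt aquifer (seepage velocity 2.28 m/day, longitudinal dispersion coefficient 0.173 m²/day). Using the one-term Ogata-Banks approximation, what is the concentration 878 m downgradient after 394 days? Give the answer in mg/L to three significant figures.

531 mg/L

For a continuous step input, C/C₀ ≈ ½·erfc((x−vt)/(2√(Dt))).
vt = 2.28 × 394 = 898.32 m and 2√(Dt) = 2√(0.173 × 394) = 16.51 m.
Argument (x−vt)/(2√(Dt)) = (878 − 898.32)/16.51 = -1.231; ½·erfc(-1.231) = 0.9591.
C = 554 × 0.9591 = 531 mg/L.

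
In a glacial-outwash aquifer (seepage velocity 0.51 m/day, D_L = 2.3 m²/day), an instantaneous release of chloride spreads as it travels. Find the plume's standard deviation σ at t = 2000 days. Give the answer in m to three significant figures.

95.9 m

Dispersive spreading gives a Gaussian with σ² = 2Dt; advection only shifts the center.
σ = √(2 × 2.3 × 2000) = 95.9 m.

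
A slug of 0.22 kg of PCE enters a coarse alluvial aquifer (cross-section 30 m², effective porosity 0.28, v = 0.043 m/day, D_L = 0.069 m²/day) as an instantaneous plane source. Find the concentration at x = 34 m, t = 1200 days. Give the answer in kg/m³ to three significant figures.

For an instantaneous plane source, C(x,t) = M/(n_e·A·√(4πDt)) · exp(−(x−vt)²/(4Dt)), with n_e·A the pore (flow) area.
Plume center vt = 0.043 × 1200 = 51.6 m, so the well at 34 m is 17.6 m upgradient of the peak.
√(4πDt) = 32.26 m, giving peak height M/(n_e·A·√(4πDt)) = 0.22/(0.28 × 30 × 32.26) = 0.0008119 kg/m³.
(x−vt)²/(4Dt) = (-17.6)²/(4 × 0.069 × 1200) = 0.9353; exp(−0.9353) = 0.3925.
C = 0.0008119 × 0.3925 = 0.000319 kg/m³.

0.000319 kg/m³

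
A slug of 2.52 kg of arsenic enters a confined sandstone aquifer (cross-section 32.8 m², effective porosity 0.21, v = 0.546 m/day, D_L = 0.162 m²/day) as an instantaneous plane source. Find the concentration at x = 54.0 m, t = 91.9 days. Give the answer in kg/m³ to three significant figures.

0.0209 kg/m³

For an instantaneous plane source, C(x,t) = M/(n_e·A·√(4πDt)) · exp(−(x−vt)²/(4Dt)), with n_e·A the pore (flow) area.
Plume center vt = 0.546 × 91.9 = 50.1774 m, so the well at 54.0 m is 3.8226 m downgradient of the peak.
√(4πDt) = 13.68 m, giving peak height M/(n_e·A·√(4πDt)) = 2.52/(0.21 × 32.8 × 13.68) = 0.02674 kg/m³.
(x−vt)²/(4Dt) = (3.8226)²/(4 × 0.162 × 91.9) = 0.2454; exp(−0.2454) = 0.7824.
C = 0.02674 × 0.7824 = 0.0209 kg/m³.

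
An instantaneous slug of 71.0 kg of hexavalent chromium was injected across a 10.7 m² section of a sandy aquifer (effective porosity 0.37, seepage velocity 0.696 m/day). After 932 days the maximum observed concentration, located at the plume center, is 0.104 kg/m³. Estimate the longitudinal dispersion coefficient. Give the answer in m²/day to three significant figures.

At the plume center C_max = M/(n_e·A·√(4πDt)), so D = M²/(4πt·(n_e·A·C_max)²).
n_e·A·C_max = 0.37 × 10.7 × 0.104 = 0.4117 kg/m.
D = 71.0²/(4π × 932 × 0.4117²) = 2.54 m²/day.

2.54 m²/day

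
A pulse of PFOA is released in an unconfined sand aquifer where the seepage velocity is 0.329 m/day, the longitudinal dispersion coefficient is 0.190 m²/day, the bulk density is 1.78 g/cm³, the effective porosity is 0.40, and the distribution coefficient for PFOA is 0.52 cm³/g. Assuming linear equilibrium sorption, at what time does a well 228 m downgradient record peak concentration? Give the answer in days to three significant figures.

Retardation factor R = 1 + ρ_b·K_d/n = 1 + 1.78 × 0.52/0.40 = 3.314.
Sorption retards both mechanisms: v_R = v/R = 0.09928 m/day, D_R = D/R = 0.05733 m²/day.
Peak time from v_R²t² + 2D_R t − x² = 0: t = (√(D_R² + v_R²x²) − D_R)/v_R².
√(D_R² + v_R²x²) = √(0.05733² + 0.09928² × 228²) = 22.64; v_R² = 0.009857.
t = (22.64 − 0.05733)/0.009857 = 2290 days.

2290 days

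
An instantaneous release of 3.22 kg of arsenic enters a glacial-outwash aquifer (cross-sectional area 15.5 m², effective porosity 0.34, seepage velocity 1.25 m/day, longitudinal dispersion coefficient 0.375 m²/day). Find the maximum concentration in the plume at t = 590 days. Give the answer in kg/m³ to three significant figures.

The peak of an instantaneous 1D plume sits at x = vt; there the Gaussian factor is 1 and C_max = M/(n_e·A·√(4πDt)), where n_e·A is the pore area the mass is dissolved in.
√(4πDt) = √(4π × 0.375 × 590) = 52.73 m, so C_max = 3.22/(0.34 × 15.5 × 52.73) = 0.0116 kg/m³.

0.0116 kg/m³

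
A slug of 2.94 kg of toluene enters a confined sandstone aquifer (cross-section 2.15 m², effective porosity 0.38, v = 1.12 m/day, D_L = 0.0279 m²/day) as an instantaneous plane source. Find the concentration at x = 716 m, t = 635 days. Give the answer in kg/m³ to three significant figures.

For an instantaneous plane source, C(x,t) = M/(n_e·A·√(4πDt)) · exp(−(x−vt)²/(4Dt)), with n_e·A the pore (flow) area.
Plume center vt = 1.12 × 635 = 711.2 m, so the well at 716 m is 4.8 m downgradient of the peak.
√(4πDt) = 14.92 m, giving peak height M/(n_e·A·√(4πDt)) = 2.94/(0.38 × 2.15 × 14.92) = 0.2412 kg/m³.
(x−vt)²/(4Dt) = (4.8)²/(4 × 0.0279 × 635) = 0.3251; exp(−0.3251) = 0.7225.
C = 0.2412 × 0.7225 = 0.174 kg/m³.

0.174 kg/m³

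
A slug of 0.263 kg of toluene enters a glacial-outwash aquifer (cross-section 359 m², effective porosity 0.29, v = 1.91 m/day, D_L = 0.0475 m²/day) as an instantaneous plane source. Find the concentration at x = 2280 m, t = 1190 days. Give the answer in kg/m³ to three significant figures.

7.58e-05 kg/m³

For an instantaneous plane source, C(x,t) = M/(n_e·A·√(4πDt)) · exp(−(x−vt)²/(4Dt)), with n_e·A the pore (flow) area.
Plume center vt = 1.91 × 1190 = 2272.9 m, so the well at 2280 m is 7.1 m downgradient of the peak.
√(4πDt) = 26.65 m, giving peak height M/(n_e·A·√(4πDt)) = 0.263/(0.29 × 359 × 26.65) = 9.479e-05 kg/m³.
(x−vt)²/(4Dt) = (7.1)²/(4 × 0.0475 × 1190) = 0.2230; exp(−0.2230) = 0.8001.
C = 9.479e-05 × 0.8001 = 7.58e-05 kg/m³.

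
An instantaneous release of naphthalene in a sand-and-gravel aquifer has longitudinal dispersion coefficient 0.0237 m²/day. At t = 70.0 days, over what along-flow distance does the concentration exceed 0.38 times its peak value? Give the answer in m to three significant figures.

5.07 m

The plume is Gaussian with σ = √(2Dt) = √(2 × 0.0237 × 70.0) = 1.822 m.
C/C_peak = exp(−Δx²/(2σ²)) = 0.38 ⇒ Δx = σ·√(−2 ln 0.38) = 1.822 × 1.391 = 2.534 m.
Width = 2Δx = 5.07 m.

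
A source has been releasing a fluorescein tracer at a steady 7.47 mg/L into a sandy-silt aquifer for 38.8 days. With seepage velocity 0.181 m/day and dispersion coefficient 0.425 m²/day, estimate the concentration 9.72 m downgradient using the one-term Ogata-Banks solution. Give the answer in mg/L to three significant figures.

2.39 mg/L

For a continuous step input, C/C₀ ≈ ½·erfc((x−vt)/(2√(Dt))).
vt = 0.181 × 38.8 = 7.0228 m and 2√(Dt) = 2√(0.425 × 38.8) = 8.122 m.
Argument (x−vt)/(2√(Dt)) = (9.72 − 7.0228)/8.122 = 0.3321; ½·erfc(0.3321) = 0.3193.
C = 7.47 × 0.3193 = 2.39 mg/L.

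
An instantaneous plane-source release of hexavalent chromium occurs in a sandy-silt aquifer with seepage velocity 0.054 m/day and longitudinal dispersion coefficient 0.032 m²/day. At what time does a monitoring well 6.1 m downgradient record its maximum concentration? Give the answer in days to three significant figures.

103 days

For the 1D instantaneous-source solution, setting ∂C/∂t = 0 at fixed x gives v²t² + 2Dt − x² = 0, so t = (√(D² + v²x²) − D)/v².
√(D² + v²x²) = √(0.032² + 0.054² × 6.1²) = 0.3310; v² = 0.002916.
t = (0.3310 − 0.032)/0.002916 = 103 days (vs. the pure-advection estimate x/v = 113 d).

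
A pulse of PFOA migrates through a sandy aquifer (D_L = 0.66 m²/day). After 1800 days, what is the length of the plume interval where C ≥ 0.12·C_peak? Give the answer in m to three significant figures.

201 m

The plume is Gaussian with σ = √(2Dt) = √(2 × 0.66 × 1800) = 48.74 m.
C/C_peak = exp(−Δx²/(2σ²)) = 0.12 ⇒ Δx = σ·√(−2 ln 0.12) = 48.74 × 2.059 = 100.4 m.
Width = 2Δx = 201 m.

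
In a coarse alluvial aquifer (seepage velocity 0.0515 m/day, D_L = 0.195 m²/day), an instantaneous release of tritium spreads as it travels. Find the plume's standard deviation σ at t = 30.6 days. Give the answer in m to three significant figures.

Dispersive spreading gives a Gaussian with σ² = 2Dt; advection only shifts the center.
σ = √(2 × 0.195 × 30.6) = 3.45 m.

3.45 m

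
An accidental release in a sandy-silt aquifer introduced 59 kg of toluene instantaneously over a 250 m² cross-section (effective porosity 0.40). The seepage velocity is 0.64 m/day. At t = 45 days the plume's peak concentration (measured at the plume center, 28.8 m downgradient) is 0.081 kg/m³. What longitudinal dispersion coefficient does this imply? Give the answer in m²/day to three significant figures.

At the plume center C_max = M/(n_e·A·√(4πDt)), so D = M²/(4πt·(n_e·A·C_max)²).
n_e·A·C_max = 0.40 × 250 × 0.081 = 8.100 kg/m.
D = 59²/(4π × 45 × 8.100²) = 0.0938 m²/day.

0.0938 m²/day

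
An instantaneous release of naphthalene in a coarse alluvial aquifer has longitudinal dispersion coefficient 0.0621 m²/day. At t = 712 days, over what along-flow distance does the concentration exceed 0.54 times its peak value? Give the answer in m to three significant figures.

The plume is Gaussian with σ = √(2Dt) = √(2 × 0.0621 × 712) = 9.404 m.
C/C_peak = exp(−Δx²/(2σ²)) = 0.54 ⇒ Δx = σ·√(−2 ln 0.54) = 9.404 × 1.110 = 10.44 m.
Width = 2Δx = 20.9 m.

20.9 m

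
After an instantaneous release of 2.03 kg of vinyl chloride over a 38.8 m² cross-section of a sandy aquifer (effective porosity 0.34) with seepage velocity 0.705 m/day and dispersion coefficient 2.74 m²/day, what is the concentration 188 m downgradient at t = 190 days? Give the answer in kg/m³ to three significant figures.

0.000468 kg/m³

For an instantaneous plane source, C(x,t) = M/(n_e·A·√(4πDt)) · exp(−(x−vt)²/(4Dt)), with n_e·A the pore (flow) area.
Plume center vt = 0.705 × 190 = 133.95 m, so the well at 188 m is 54.05 m downgradient of the peak.
√(4πDt) = 80.88 m, giving peak height M/(n_e·A·√(4πDt)) = 2.03/(0.34 × 38.8 × 80.88) = 0.001903 kg/m³.
(x−vt)²/(4Dt) = (54.05)²/(4 × 2.74 × 190) = 1.403; exp(−1.403) = 0.2459.
C = 0.001903 × 0.2459 = 0.000468 kg/m³.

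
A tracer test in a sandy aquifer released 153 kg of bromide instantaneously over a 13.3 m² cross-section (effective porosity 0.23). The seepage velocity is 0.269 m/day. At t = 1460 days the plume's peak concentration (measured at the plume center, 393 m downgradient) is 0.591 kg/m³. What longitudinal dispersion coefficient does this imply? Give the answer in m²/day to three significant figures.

0.390 m²/day

At the plume center C_max = M/(n_e·A·√(4πDt)), so D = M²/(4πt·(n_e·A·C_max)²).
n_e·A·C_max = 0.23 × 13.3 × 0.591 = 1.808 kg/m.
D = 153²/(4π × 1460 × 1.808²) = 0.390 m²/day.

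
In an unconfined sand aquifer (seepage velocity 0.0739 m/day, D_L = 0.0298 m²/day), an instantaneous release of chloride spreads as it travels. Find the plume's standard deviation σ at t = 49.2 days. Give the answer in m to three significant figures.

Dispersive spreading gives a Gaussian with σ² = 2Dt; advection only shifts the center.
σ = √(2 × 0.0298 × 49.2) = 1.71 m.

1.71 m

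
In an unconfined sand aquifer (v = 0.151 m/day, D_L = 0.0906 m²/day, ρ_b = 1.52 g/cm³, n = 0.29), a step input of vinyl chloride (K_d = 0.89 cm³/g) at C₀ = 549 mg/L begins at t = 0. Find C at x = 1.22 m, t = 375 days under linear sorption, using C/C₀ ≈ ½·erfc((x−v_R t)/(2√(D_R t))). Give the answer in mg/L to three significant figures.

Retardation factor R = 1 + ρ_b·K_d/n = 1 + 1.52 × 0.89/0.29 = 5.665.
Sorption retards both mechanisms: v_R = v/R = 0.02665 m/day, D_R = D/R = 0.01599 m²/day.
v_R·t = 0.02665 × 375 = 9.99375 m; 2√(D_R t) = 4.897 m; argument = (1.22 − 9.99375)/4.897 = -1.792.
C = C₀ × ½·erfc(-1.792) = 549 × 0.9944 = 546 mg/L.

546 mg/L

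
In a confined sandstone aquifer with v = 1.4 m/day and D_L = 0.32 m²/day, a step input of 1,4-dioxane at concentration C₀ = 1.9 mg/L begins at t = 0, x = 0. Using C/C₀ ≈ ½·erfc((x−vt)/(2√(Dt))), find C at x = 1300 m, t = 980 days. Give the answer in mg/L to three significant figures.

1.90 mg/L

For a continuous step input, C/C₀ ≈ ½·erfc((x−vt)/(2√(Dt))).
vt = 1.4 × 980 = 1372 m and 2√(Dt) = 2√(0.32 × 980) = 35.42 m.
Argument (x−vt)/(2√(Dt)) = (1300 − 1372)/35.42 = -2.033; ½·erfc(-2.033) = 0.9980.
C = 1.9 × 0.9980 = 1.90 mg/L.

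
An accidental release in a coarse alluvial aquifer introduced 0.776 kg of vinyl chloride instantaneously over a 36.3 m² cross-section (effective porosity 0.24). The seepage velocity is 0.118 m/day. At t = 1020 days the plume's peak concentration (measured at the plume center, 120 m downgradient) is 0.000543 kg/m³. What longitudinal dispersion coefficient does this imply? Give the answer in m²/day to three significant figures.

2.10 m²/day

At the plume center C_max = M/(n_e·A·√(4πDt)), so D = M²/(4πt·(n_e·A·C_max)²).
n_e·A·C_max = 0.24 × 36.3 × 0.000543 = 0.004731 kg/m.
D = 0.776²/(4π × 1020 × 0.004731²) = 2.10 m²/day.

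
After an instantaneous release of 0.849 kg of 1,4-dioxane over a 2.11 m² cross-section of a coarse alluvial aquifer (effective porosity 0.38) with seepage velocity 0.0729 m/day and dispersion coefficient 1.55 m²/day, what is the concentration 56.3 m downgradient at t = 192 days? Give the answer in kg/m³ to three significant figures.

For an instantaneous plane source, C(x,t) = M/(n_e·A·√(4πDt)) · exp(−(x−vt)²/(4Dt)), with n_e·A the pore (flow) area.
Plume center vt = 0.0729 × 192 = 13.9968 m, so the well at 56.3 m is 42.3032 m downgradient of the peak.
√(4πDt) = 61.15 m, giving peak height M/(n_e·A·√(4πDt)) = 0.849/(0.38 × 2.11 × 61.15) = 0.01732 kg/m³.
(x−vt)²/(4Dt) = (42.3032)²/(4 × 1.55 × 192) = 1.503; exp(−1.503) = 0.2225.
C = 0.01732 × 0.2225 = 0.00385 kg/m³.

0.00385 kg/m³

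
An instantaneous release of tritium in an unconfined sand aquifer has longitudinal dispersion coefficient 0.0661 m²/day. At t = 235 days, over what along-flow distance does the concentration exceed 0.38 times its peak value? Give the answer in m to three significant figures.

15.5 m

The plume is Gaussian with σ = √(2Dt) = √(2 × 0.0661 × 235) = 5.574 m.
C/C_peak = exp(−Δx²/(2σ²)) = 0.38 ⇒ Δx = σ·√(−2 ln 0.38) = 5.574 × 1.391 = 7.753 m.
Width = 2Δx = 15.5 m.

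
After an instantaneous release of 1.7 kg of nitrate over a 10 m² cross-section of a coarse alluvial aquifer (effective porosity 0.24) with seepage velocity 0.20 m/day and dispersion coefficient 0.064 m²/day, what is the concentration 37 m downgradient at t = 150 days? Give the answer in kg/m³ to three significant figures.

For an instantaneous plane source, C(x,t) = M/(n_e·A·√(4πDt)) · exp(−(x−vt)²/(4Dt)), with n_e·A the pore (flow) area.
Plume center vt = 0.20 × 150 = 30 m, so the well at 37 m is 7 m downgradient of the peak.
√(4πDt) = 10.98 m, giving peak height M/(n_e·A·√(4πDt)) = 1.7/(0.24 × 10 × 10.98) = 0.06451 kg/m³.
(x−vt)²/(4Dt) = (7)²/(4 × 0.064 × 150) = 1.276; exp(−1.276) = 0.2792.
C = 0.06451 × 0.2792 = 0.0180 kg/m³.

0.0180 kg/m³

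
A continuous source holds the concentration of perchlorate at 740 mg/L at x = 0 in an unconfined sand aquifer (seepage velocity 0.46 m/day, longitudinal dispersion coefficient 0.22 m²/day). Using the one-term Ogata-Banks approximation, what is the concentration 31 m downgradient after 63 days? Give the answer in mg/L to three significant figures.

For a continuous step input, C/C₀ ≈ ½·erfc((x−vt)/(2√(Dt))).
vt = 0.46 × 63 = 28.98 m and 2√(Dt) = 2√(0.22 × 63) = 7.446 m.
Argument (x−vt)/(2√(Dt)) = (31 − 28.98)/7.446 = 0.2713; ½·erfc(0.2713) = 0.3506.
C = 740 × 0.3506 = 259 mg/L.

259 mg/L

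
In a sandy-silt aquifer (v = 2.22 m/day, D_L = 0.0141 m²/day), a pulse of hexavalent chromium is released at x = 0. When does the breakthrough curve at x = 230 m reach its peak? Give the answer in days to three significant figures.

104 days

For the 1D instantaneous-source solution, setting ∂C/∂t = 0 at fixed x gives v²t² + 2Dt − x² = 0, so t = (√(D² + v²x²) − D)/v².
√(D² + v²x²) = √(0.0141² + 2.22² × 230²) = 510.6; v² = 4.9284.
t = (510.6 − 0.0141)/4.9284 = 104 days (vs. the pure-advection estimate x/v = 104 d).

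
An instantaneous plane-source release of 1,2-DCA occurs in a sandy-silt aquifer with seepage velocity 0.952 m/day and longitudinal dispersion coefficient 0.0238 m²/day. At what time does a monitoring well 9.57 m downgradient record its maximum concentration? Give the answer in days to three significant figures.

For the 1D instantaneous-source solution, setting ∂C/∂t = 0 at fixed x gives v²t² + 2Dt − x² = 0, so t = (√(D² + v²x²) − D)/v².
√(D² + v²x²) = √(0.0238² + 0.952² × 9.57²) = 9.111; v² = 0.906304.
t = (9.111 − 0.0238)/0.906304 = 10.0 days (vs. the pure-advection estimate x/v = 10.1 d).

10.0 days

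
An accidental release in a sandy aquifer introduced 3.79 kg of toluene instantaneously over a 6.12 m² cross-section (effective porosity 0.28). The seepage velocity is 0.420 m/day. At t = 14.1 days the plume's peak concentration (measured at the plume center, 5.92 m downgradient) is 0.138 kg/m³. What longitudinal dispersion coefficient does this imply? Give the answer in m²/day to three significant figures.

At the plume center C_max = M/(n_e·A·√(4πDt)), so D = M²/(4πt·(n_e·A·C_max)²).
n_e·A·C_max = 0.28 × 6.12 × 0.138 = 0.2365 kg/m.
D = 3.79²/(4π × 14.1 × 0.2365²) = 1.45 m²/day.

1.45 m²/day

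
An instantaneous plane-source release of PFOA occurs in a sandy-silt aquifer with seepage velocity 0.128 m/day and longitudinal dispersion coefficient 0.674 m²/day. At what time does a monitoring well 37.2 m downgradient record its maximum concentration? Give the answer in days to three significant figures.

For the 1D instantaneous-source solution, setting ∂C/∂t = 0 at fixed x gives v²t² + 2Dt − x² = 0, so t = (√(D² + v²x²) − D)/v².
√(D² + v²x²) = √(0.674² + 0.128² × 37.2²) = 4.809; v² = 0.016384.
t = (4.809 − 0.674)/0.016384 = 252 days (vs. the pure-advection estimate x/v = 291 d).

252 days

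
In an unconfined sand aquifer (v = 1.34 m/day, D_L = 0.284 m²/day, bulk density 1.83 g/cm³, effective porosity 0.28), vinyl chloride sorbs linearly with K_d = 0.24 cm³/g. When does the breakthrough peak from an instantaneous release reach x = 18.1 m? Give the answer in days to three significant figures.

Retardation factor R = 1 + ρ_b·K_d/n = 1 + 1.83 × 0.24/0.28 = 2.569.
Sorption retards both mechanisms: v_R = v/R = 0.5216 m/day, D_R = D/R = 0.1105 m²/day.
Peak time from v_R²t² + 2D_R t − x² = 0: t = (√(D_R² + v_R²x²) − D_R)/v_R².
√(D_R² + v_R²x²) = √(0.1105² + 0.5216² × 18.1²) = 9.442; v_R² = 0.2721.
t = (9.442 − 0.1105)/0.2721 = 34.3 days.

34.3 days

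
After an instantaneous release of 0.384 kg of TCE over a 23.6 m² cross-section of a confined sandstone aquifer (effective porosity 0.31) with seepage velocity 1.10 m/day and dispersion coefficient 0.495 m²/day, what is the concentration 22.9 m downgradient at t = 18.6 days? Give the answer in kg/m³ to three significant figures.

0.00415 kg/m³

For an instantaneous plane source, C(x,t) = M/(n_e·A·√(4πDt)) · exp(−(x−vt)²/(4Dt)), with n_e·A the pore (flow) area.
Plume center vt = 1.10 × 18.6 = 20.46 m, so the well at 22.9 m is 2.44 m downgradient of the peak.
√(4πDt) = 10.76 m, giving peak height M/(n_e·A·√(4πDt)) = 0.384/(0.31 × 23.6 × 10.76) = 0.004878 kg/m³.
(x−vt)²/(4Dt) = (2.44)²/(4 × 0.495 × 18.6) = 0.1617; exp(−0.1617) = 0.8507.
C = 0.004878 × 0.8507 = 0.00415 kg/m³.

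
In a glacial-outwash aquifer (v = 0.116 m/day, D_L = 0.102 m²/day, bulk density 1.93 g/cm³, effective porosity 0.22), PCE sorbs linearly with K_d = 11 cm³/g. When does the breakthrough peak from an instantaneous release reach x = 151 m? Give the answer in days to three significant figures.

126000 days

Retardation factor R = 1 + ρ_b·K_d/n = 1 + 1.93 × 11/0.22 = 97.50.
Sorption retards both mechanisms: v_R = v/R = 0.001190 m/day, D_R = D/R = 0.001046 m²/day.
Peak time from v_R²t² + 2D_R t − x² = 0: t = (√(D_R² + v_R²x²) − D_R)/v_R².
√(D_R² + v_R²x²) = √(0.001046² + 0.001190² × 151²) = 0.1797; v_R² = 1.416e-06.
t = (0.1797 − 0.001046)/1.416e-06 = 126000 days.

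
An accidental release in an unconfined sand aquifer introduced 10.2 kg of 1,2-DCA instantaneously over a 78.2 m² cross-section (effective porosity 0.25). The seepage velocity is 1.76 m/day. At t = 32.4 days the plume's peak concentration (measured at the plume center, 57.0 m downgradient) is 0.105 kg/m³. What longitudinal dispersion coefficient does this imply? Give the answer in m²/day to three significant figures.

0.0606 m²/day

At the plume center C_max = M/(n_e·A·√(4πDt)), so D = M²/(4πt·(n_e·A·C_max)²).
n_e·A·C_max = 0.25 × 78.2 × 0.105 = 2.053 kg/m.
D = 10.2²/(4π × 32.4 × 2.053²) = 0.0606 m²/day.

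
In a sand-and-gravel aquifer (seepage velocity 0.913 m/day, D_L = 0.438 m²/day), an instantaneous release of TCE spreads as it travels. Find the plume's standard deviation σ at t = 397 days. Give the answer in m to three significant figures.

Dispersive spreading gives a Gaussian with σ² = 2Dt; advection only shifts the center.
σ = √(2 × 0.438 × 397) = 18.6 m.

18.6 m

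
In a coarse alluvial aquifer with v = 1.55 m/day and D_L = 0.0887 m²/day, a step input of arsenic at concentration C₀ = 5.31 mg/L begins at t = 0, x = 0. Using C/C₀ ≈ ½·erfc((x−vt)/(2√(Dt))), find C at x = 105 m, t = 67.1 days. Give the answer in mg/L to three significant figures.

2.05 mg/L

For a continuous step input, C/C₀ ≈ ½·erfc((x−vt)/(2√(Dt))).
vt = 1.55 × 67.1 = 104.005 m and 2√(Dt) = 2√(0.0887 × 67.1) = 4.879 m.
Argument (x−vt)/(2√(Dt)) = (105 − 104.005)/4.879 = 0.2039; ½·erfc(0.2039) = 0.3865.
C = 5.31 × 0.3865 = 2.05 mg/L.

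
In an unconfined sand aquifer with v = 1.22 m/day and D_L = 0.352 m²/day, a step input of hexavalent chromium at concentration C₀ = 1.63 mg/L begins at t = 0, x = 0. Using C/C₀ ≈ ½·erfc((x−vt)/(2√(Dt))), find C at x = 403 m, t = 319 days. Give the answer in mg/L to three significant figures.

For a continuous step input, C/C₀ ≈ ½·erfc((x−vt)/(2√(Dt))).
vt = 1.22 × 319 = 389.18 m and 2√(Dt) = 2√(0.352 × 319) = 21.19 m.
Argument (x−vt)/(2√(Dt)) = (403 − 389.18)/21.19 = 0.6522; ½·erfc(0.6522) = 0.1782.
C = 1.63 × 0.1782 = 0.290 mg/L.

0.290 mg/L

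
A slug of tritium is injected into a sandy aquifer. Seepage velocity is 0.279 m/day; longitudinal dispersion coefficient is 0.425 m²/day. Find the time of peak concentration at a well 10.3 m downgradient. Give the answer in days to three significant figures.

31.9 days

For the 1D instantaneous-source solution, setting ∂C/∂t = 0 at fixed x gives v²t² + 2Dt − x² = 0, so t = (√(D² + v²x²) − D)/v².
√(D² + v²x²) = √(0.425² + 0.279² × 10.3²) = 2.905; v² = 0.077841.
t = (2.905 − 0.425)/0.077841 = 31.9 days (vs. the pure-advection estimate x/v = 36.9 d).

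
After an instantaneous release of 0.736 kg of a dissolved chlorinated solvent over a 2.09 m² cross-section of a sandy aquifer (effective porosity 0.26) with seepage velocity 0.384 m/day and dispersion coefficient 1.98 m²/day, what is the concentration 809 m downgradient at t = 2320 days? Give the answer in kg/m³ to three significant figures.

For an instantaneous plane source, C(x,t) = M/(n_e·A·√(4πDt)) · exp(−(x−vt)²/(4Dt)), with n_e·A the pore (flow) area.
Plume center vt = 0.384 × 2320 = 890.88 m, so the well at 809 m is 81.88 m upgradient of the peak.
√(4πDt) = 240.3 m, giving peak height M/(n_e·A·√(4πDt)) = 0.736/(0.26 × 2.09 × 240.3) = 0.005636 kg/m³.
(x−vt)²/(4Dt) = (-81.88)²/(4 × 1.98 × 2320) = 0.3649; exp(−0.3649) = 0.6943.
C = 0.005636 × 0.6943 = 0.00391 kg/m³.

0.00391 kg/m³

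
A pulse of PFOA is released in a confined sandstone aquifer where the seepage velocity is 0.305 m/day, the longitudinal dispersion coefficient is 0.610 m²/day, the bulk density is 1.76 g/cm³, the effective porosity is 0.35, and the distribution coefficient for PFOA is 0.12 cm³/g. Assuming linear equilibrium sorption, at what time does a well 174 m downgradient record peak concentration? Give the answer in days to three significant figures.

Retardation factor R = 1 + ρ_b·K_d/n = 1 + 1.76 × 0.12/0.35 = 1.603.
Sorption retards both mechanisms: v_R = v/R = 0.1903 m/day, D_R = D/R = 0.3805 m²/day.
Peak time from v_R²t² + 2D_R t − x² = 0: t = (√(D_R² + v_R²x²) − D_R)/v_R².
√(D_R² + v_R²x²) = √(0.3805² + 0.1903² × 174²) = 33.11; v_R² = 0.03621.
t = (33.11 − 0.3805)/0.03621 = 904 days.

904 days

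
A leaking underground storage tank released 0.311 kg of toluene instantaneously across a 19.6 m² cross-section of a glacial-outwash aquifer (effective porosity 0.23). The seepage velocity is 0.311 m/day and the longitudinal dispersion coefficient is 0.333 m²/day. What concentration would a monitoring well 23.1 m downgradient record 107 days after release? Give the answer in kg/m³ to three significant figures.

0.00158 kg/m³

For an instantaneous plane source, C(x,t) = M/(n_e·A·√(4πDt)) · exp(−(x−vt)²/(4Dt)), with n_e·A the pore (flow) area.
Plume center vt = 0.311 × 107 = 33.277 m, so the well at 23.1 m is 10.177 m upgradient of the peak.
√(4πDt) = 21.16 m, giving peak height M/(n_e·A·√(4πDt)) = 0.311/(0.23 × 19.6 × 21.16) = 0.003260 kg/m³.
(x−vt)²/(4Dt) = (-10.177)²/(4 × 0.333 × 107) = 0.7267; exp(−0.7267) = 0.4835.
C = 0.003260 × 0.4835 = 0.00158 kg/m³.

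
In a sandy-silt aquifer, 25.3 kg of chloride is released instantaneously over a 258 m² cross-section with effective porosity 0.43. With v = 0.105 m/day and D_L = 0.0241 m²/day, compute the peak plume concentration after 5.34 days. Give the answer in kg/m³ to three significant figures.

The peak of an instantaneous 1D plume sits at x = vt; there the Gaussian factor is 1 and C_max = M/(n_e·A·√(4πDt)), where n_e·A is the pore area the mass is dissolved in.
√(4πDt) = √(4π × 0.0241 × 5.34) = 1.272 m, so C_max = 25.3/(0.43 × 258 × 1.272) = 0.179 kg/m³.

0.179 kg/m³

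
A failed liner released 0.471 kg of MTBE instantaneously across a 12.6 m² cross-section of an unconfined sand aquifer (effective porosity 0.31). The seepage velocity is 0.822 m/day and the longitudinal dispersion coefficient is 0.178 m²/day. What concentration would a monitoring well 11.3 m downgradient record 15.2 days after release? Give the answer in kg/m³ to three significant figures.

0.0181 kg/m³

For an instantaneous plane source, C(x,t) = M/(n_e·A·√(4πDt)) · exp(−(x−vt)²/(4Dt)), with n_e·A the pore (flow) area.
Plume center vt = 0.822 × 15.2 = 12.4944 m, so the well at 11.3 m is 1.1944 m upgradient of the peak.
√(4πDt) = 5.831 m, giving peak height M/(n_e·A·√(4πDt)) = 0.471/(0.31 × 12.6 × 5.831) = 0.02068 kg/m³.
(x−vt)²/(4Dt) = (-1.1944)²/(4 × 0.178 × 15.2) = 0.1318; exp(−0.1318) = 0.8765.
C = 0.02068 × 0.8765 = 0.0181 kg/m³.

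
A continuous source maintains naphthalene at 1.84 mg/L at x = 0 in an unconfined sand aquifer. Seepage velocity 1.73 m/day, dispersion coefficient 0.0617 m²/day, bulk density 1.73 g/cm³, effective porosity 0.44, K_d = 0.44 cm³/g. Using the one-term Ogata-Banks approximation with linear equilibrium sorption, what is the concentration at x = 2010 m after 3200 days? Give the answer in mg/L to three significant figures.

1.71 mg/L

Retardation factor R = 1 + ρ_b·K_d/n = 1 + 1.73 × 0.44/0.44 = 2.730.
Sorption retards both mechanisms: v_R = v/R = 0.6337 m/day, D_R = D/R = 0.02260 m²/day.
v_R·t = 0.6337 × 3200 = 2027.84 m; 2√(D_R t) = 17.01 m; argument = (2010 − 2027.84)/17.01 = -1.049.
C = C₀ × ½·erfc(-1.049) = 1.84 × 0.9310 = 1.71 mg/L.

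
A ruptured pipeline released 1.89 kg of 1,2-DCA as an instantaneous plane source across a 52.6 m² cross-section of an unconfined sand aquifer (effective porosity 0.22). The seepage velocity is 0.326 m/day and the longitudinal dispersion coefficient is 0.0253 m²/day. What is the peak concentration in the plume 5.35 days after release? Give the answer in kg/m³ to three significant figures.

0.125 kg/m³

The peak of an instantaneous 1D plume sits at x = vt; there the Gaussian factor is 1 and C_max = M/(n_e·A·√(4πDt)), where n_e·A is the pore area the mass is dissolved in.
√(4πDt) = √(4π × 0.0253 × 5.35) = 1.304 m, so C_max = 1.89/(0.22 × 52.6 × 1.304) = 0.125 kg/m³.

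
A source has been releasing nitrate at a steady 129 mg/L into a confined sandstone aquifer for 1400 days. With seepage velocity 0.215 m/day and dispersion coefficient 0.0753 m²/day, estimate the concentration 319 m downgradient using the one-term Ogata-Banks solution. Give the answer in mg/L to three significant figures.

For a continuous step input, C/C₀ ≈ ½·erfc((x−vt)/(2√(Dt))).
vt = 0.215 × 1400 = 301 m and 2√(Dt) = 2√(0.0753 × 1400) = 20.53 m.
Argument (x−vt)/(2√(Dt)) = (319 − 301)/20.53 = 0.8768; ½·erfc(0.8768) = 0.1075.
C = 129 × 0.1075 = 13.9 mg/L.

13.9 mg/L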